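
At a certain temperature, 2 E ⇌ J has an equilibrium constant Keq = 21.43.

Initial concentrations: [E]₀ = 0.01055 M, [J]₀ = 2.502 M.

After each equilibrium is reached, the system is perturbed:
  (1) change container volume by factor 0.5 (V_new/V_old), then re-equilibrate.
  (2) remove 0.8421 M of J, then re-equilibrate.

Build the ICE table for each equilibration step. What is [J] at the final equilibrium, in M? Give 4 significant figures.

[J]_eq = 3.958 M

Q₀ = 2.2479e+04 vs Keq = 21.43 ⇒ Q>K, reverse
Step 1:
                    E           J
  init        0.01055       2.502
  Δ              0.32       -0.16
  eq           0.3306       2.342
  solve Keq expr → x = -0.16; check Q = 21.43
Then change container volume by factor 0.5 (V_new/V_old).
Step 2:
                    E           J
  init         0.6612       4.684
  Δ            -0.189     0.09448
  eq           0.4722       4.778
  solve Keq expr → x = 0.09448; check Q = 21.43
Then remove 0.8421 M of J.
Step 3:
                    E           J
  init         0.4722       3.936
  Δ          -0.04247     0.02123
  eq           0.4297       3.958
  solve Keq expr → x = 0.02123; check Q = 21.43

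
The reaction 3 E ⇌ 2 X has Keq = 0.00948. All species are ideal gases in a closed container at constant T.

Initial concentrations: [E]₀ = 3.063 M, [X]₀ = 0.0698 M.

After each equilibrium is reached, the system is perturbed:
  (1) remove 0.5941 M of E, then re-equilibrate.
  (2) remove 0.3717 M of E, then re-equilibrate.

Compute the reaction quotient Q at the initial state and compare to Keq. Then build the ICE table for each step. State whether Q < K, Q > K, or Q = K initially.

Q₀ = 1.6954e-04; Q < K (proceeds forward)

Q₀ = 1.6954e-04 vs Keq = 0.00948 ⇒ Q<K, forward
Step 1:
                    E           X
  Initial       3.063      0.0698
  Change       -0.496      0.3307
  Equil         2.567      0.4005
  solve Keq expr → x = 0.1653; check Q = 0.00948
Then remove 0.5941 M of E.
Step 2:
                    E           X
  Initial       1.973      0.4005
  Change       0.1492    -0.09946
  Equil         2.122       0.301
  solve Keq expr → x = -0.04973; check Q = 0.00948
Then remove 0.3717 M of E.
Step 3:
                    E           X
  Initial        1.75       0.301
  Change      0.08757    -0.05838
  Equil         1.838      0.2426
  solve Keq expr → x = -0.02919; check Q = 0.00948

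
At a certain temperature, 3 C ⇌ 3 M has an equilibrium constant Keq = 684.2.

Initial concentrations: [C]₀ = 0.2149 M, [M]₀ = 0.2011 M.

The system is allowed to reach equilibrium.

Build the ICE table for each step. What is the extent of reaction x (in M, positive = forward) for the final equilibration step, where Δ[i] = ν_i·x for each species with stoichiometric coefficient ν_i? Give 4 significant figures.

x = 0.0575 M

Q₀ = 0.8195 vs Keq = 684.2 ⇒ Q<K, forward
Step 1:
                  C         M
  I          0.2149    0.2011
  C         -0.1725    0.1725
  E          0.0424    0.3736
  solve Keq expr → x = 0.0575; check Q = 684.2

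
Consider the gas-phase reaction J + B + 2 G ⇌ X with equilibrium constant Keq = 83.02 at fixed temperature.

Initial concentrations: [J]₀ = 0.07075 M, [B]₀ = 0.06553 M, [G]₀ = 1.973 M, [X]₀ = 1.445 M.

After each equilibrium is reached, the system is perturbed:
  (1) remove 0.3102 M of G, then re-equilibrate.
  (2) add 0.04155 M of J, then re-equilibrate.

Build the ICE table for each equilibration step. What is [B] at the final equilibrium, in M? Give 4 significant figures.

Q₀ = 80.07 vs Keq = 83.02 ⇒ Q<K, forward
Step 1:
                    J           B           G           X
  Initial     0.07075     0.06553       1.973       1.445
  Change     -0.00112    -0.00112   -0.002239     0.00112
  Equil       0.06963     0.06441       1.971       1.446
  solve Keq expr → x = 0.00112; check Q = 83.02
Then remove 0.3102 M of G.
Step 2:
                    J           B           G           X
  Initial     0.06963     0.06441       1.661       1.446
  Change      0.01115     0.01115     0.02229    -0.01115
  Equil       0.08078     0.07556       1.683       1.435
  solve Keq expr → x = -0.01115; check Q = 83.02
Then add 0.04155 M of J.
Step 3:
                    J           B           G           X
  Initial      0.1223     0.07556       1.683       1.435
  Change     -0.01557    -0.01557    -0.03114     0.01557
  Equil        0.1068     0.05999       1.652       1.451
  solve Keq expr → x = 0.01557; check Q = 83.02

[B]_eq = 0.05999 M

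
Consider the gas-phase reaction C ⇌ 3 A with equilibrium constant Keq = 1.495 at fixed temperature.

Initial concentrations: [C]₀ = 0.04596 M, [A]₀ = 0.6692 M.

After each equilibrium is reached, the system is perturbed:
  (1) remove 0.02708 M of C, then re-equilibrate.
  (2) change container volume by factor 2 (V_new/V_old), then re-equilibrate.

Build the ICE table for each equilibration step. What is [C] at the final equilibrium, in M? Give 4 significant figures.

Q₀ = 6.521 vs Keq = 1.495 ⇒ Q>K, reverse
Step 1:
                  C         A
  init      0.04596    0.6692
  Δ         0.04911   -0.1473
  eq        0.09507    0.5219
  solve Keq expr → x = -0.04911; check Q = 1.495
Then remove 0.02708 M of C.
Step 2:
                  C         A
  init      0.06799    0.5219
  Δ         0.01066  -0.03197
  eq        0.07865    0.4899
  solve Keq expr → x = -0.01066; check Q = 1.495
Then change container volume by factor 2 (V_new/V_old).
Step 3:
                  C         A
  init      0.03932    0.2449
  Δ        -0.02023   0.06068
  eq         0.0191    0.3056
  solve Keq expr → x = 0.02023; check Q = 1.495

[C]_eq = 0.0191 M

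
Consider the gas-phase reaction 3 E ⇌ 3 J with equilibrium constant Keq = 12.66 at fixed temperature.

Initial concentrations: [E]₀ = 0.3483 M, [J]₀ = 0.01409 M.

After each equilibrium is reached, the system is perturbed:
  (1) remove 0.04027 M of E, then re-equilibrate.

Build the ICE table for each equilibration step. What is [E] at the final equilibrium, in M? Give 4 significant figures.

Q₀ = 6.6202e-05 vs Keq = 12.66 ⇒ Q<K, forward
Step 1:
                   E          J
  I           0.3483    0.01409
  C          -0.2395     0.2395
  E           0.1088     0.2536
  solve Keq expr → x = 0.07983; check Q = 12.66
Then remove 0.04027 M of E.
Step 2:
                   E          J
  I          0.06853     0.2536
  C          0.02818   -0.02818
  E          0.09671     0.2254
  solve Keq expr → x = -0.009393; check Q = 12.66

[E]_eq = 0.09671 M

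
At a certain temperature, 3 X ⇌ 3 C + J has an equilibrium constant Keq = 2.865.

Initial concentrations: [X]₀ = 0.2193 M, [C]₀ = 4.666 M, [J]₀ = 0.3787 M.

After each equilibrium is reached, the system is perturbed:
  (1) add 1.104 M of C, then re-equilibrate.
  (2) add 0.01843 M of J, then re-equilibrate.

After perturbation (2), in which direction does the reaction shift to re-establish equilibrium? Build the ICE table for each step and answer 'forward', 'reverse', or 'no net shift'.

Q₀ = 3648 vs Keq = 2.865 ⇒ Q>K, reverse
Step 1:
                    X           C           J
  init         0.2193       4.666      0.3787
  Δ            0.9058     -0.9058     -0.3019
  eq            1.125        3.76     0.07676
  solve Keq expr → x = -0.3019; check Q = 2.865
Then add 1.104 M of C.
Step 2:
                    X           C           J
  init          1.125       4.864     0.07676
  Δ           0.08899    -0.08899    -0.02966
  eq            1.214       4.775     0.04709
  solve Keq expr → x = -0.02966; check Q = 2.865
Then add 0.01843 M of J.
Step 3:
                    X           C           J
  init          1.214       4.775     0.06552
  Δ            0.0379     -0.0379    -0.01263
  eq            1.252       4.737     0.05289
  solve Keq expr → x = -0.01263; check Q = 2.865

Direction: reverse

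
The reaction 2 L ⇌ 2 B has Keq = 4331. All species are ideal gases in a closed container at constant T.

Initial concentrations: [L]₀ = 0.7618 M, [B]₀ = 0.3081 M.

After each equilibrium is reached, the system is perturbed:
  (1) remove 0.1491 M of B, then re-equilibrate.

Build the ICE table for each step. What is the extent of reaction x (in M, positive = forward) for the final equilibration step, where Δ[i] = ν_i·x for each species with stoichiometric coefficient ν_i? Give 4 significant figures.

Q₀ = 0.1636 vs Keq = 4331 ⇒ Q<K, forward
Step 1:
                  L         B
  init       0.7618    0.3081
  Δ         -0.7458    0.7458
  eq        0.01601     1.054
  solve Keq expr → x = 0.3729; check Q = 4331
Then remove 0.1491 M of B.
Step 2:
                  L         B
  init      0.01601    0.9048
  Δ       -0.002232  0.002232
  eq        0.01378     0.907
  solve Keq expr → x = 0.001116; check Q = 4331

x = 0.001116 M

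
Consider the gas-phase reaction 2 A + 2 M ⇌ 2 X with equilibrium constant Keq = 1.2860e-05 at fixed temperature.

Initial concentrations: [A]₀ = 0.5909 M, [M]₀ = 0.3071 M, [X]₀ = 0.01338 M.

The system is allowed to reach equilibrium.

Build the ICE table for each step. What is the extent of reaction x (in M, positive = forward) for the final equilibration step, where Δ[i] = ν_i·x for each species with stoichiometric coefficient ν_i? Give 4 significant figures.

x = -0.006344 M

Q₀ = 0.005437 vs Keq = 1.2860e-05 ⇒ Q>K, reverse
Step 1:
                  A         M         X
  Initial    0.5909    0.3071   0.01338
  Change    0.01269   0.01269  -0.01269
  Equil      0.6036    0.3198 6.9219e-04
  solve Keq expr → x = -0.006344; check Q = 1.2860e-05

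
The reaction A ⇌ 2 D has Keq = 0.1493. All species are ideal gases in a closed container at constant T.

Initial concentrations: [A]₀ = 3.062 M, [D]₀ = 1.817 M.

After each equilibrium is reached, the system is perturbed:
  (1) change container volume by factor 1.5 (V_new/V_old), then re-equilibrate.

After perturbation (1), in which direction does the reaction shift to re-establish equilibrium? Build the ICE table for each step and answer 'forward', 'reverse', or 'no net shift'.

Q₀ = 1.078 vs Keq = 0.1493 ⇒ Q>K, reverse
Step 1:
                  A         D
  Initial     3.062     1.817
  Change     0.5417    -1.083
  Equil       3.604    0.7335
  solve Keq expr → x = -0.5417; check Q = 0.1493
Then change container volume by factor 1.5 (V_new/V_old).
Step 2:
                  A         D
  Initial     2.402     0.489
  Change   -0.05171    0.1034
  Equil       2.351    0.5924
  solve Keq expr → x = 0.05171; check Q = 0.1493

Direction: forward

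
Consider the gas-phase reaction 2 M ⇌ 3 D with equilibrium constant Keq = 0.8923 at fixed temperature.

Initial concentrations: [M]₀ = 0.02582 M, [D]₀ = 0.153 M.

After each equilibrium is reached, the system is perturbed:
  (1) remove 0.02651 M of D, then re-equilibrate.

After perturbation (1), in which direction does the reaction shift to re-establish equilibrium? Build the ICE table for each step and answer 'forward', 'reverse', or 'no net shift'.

Q₀ = 5.372 vs Keq = 0.8923 ⇒ Q>K, reverse
Step 1:
                   M          D
  init       0.02582      0.153
  Δ          0.01992   -0.02987
  eq         0.04574     0.1231
  solve Keq expr → x = -0.009958; check Q = 0.8923
Then remove 0.02651 M of D.
Step 2:
                   M          D
  init       0.04574    0.09662
  Δ        -0.007911    0.01187
  eq         0.03783     0.1085
  solve Keq expr → x = 0.003956; check Q = 0.8923

Direction: forward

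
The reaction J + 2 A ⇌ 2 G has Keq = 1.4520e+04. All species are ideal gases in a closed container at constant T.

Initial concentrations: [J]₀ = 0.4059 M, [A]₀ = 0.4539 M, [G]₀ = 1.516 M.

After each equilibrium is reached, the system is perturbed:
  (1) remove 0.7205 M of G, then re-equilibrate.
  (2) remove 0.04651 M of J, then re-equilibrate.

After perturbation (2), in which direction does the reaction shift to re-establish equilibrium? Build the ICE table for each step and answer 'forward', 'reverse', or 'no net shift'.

Q₀ = 27.48 vs Keq = 1.4520e+04 ⇒ Q<K, forward
Step 1:
                    J           A           G
  init         0.4059      0.4539       1.516
  Δ           -0.2089     -0.4177      0.4177
  eq            0.197     0.03615       1.934
  solve Keq expr → x = 0.2089; check Q = 1.4520e+04
Then remove 0.7205 M of G.
Step 2:
                    J           A           G
  init          0.197     0.03615       1.213
  Δ         -0.006424    -0.01285     0.01285
  eq           0.1906     0.02331       1.226
  solve Keq expr → x = 0.006424; check Q = 1.4520e+04
Then remove 0.04651 M of J.
Step 3:
                    J           A           G
  init         0.1441     0.02331       1.226
  Δ          0.001638    0.003276   -0.003276
  eq           0.1457     0.02658       1.223
  solve Keq expr → x = -0.001638; check Q = 1.4520e+04

Direction: reverse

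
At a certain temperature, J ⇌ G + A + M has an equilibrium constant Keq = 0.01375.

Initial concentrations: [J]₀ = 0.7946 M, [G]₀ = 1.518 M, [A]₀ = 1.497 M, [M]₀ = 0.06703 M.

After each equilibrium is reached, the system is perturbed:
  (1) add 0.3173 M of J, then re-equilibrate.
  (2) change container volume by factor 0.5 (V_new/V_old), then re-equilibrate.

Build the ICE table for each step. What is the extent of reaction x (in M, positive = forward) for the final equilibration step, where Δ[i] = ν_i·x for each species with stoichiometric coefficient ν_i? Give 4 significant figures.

x = -0.01147 M

Q₀ = 0.1917 vs Keq = 0.01375 ⇒ Q>K, reverse
Step 1:
                    J           G           A           M
  Initial      0.7946       1.518       1.497     0.06703
  Change       0.0614     -0.0614     -0.0614     -0.0614
  Equil         0.856       1.457       1.436    0.005629
  solve Keq expr → x = -0.0614; check Q = 0.01375
Then add 0.3173 M of J.
Step 2:
                    J           G           A           M
  Initial       1.173       1.457       1.436    0.005629
  Change    -0.002051    0.002051    0.002051    0.002051
  Equil         1.171       1.459       1.438     0.00768
  solve Keq expr → x = 0.002051; check Q = 0.01375
Then change container volume by factor 0.5 (V_new/V_old).
Step 3:
                    J           G           A           M
  Initial       2.343       2.917       2.875     0.01536
  Change      0.01147    -0.01147    -0.01147    -0.01147
  Equil         2.354       2.906       2.864    0.003889
  solve Keq expr → x = -0.01147; check Q = 0.01375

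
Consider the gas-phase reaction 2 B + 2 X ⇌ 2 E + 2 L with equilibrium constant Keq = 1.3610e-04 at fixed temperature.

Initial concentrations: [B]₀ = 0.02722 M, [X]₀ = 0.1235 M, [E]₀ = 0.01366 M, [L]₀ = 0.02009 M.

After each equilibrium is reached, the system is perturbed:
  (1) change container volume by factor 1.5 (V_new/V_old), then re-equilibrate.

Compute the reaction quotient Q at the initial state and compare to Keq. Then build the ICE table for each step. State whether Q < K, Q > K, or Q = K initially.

Q₀ = 0.006664; Q > K (proceeds reverse)

Q₀ = 0.006664 vs Keq = 1.3610e-04 ⇒ Q>K, reverse
Step 1:
                  B         X         E         L
  init      0.02722    0.1235   0.01366   0.02009
  Δ         0.00876   0.00876  -0.00876  -0.00876
  eq        0.03598    0.1323    0.0049   0.01133
  solve Keq expr → x = -0.00438; check Q = 1.3610e-04
Then change container volume by factor 1.5 (V_new/V_old).
Step 2:
                  B         X         E         L
  init      0.02399   0.08817  0.003267  0.007553
  Δ               0         0         0         0
  eq        0.02399   0.08817  0.003267  0.007553
  solve Keq expr → x = 0; check Q = 1.3610e-04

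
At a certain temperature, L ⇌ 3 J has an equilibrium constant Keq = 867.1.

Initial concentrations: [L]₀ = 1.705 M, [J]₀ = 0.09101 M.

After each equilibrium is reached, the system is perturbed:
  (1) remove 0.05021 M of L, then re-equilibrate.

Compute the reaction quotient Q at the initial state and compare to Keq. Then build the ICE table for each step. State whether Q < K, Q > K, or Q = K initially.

Q₀ = 4.4212e-04; Q < K (proceeds forward)

Q₀ = 4.4212e-04 vs Keq = 867.1 ⇒ Q<K, forward
Step 1:
                    L           J
  init          1.705     0.09101
  Δ            -1.576       4.728
  eq           0.1291       4.819
  solve Keq expr → x = 1.576; check Q = 867.1
Then remove 0.05021 M of L.
Step 2:
                    L           J
  init        0.07884       4.819
  Δ           0.04066      -0.122
  eq           0.1195       4.697
  solve Keq expr → x = -0.04066; check Q = 867.1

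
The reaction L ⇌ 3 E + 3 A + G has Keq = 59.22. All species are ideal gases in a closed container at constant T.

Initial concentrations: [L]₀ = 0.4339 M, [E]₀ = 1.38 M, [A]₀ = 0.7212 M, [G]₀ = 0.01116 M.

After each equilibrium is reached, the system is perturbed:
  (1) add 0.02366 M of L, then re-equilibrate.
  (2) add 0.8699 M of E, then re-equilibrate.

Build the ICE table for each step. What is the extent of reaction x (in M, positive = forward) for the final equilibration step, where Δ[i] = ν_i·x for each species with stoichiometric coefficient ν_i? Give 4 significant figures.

Q₀ = 0.02536 vs Keq = 59.22 ⇒ Q<K, forward
Step 1:
                  L         E         A         G
  init       0.4339      1.38    0.7212   0.01116
  Δ         -0.2655    0.7965    0.7965    0.2655
  eq         0.1684     2.177     1.518    0.2767
  solve Keq expr → x = 0.2655; check Q = 59.22
Then add 0.02366 M of L.
Step 2:
                  L         E         A         G
  init       0.1921     2.177     1.518    0.2767
  Δ       -0.006964   0.02089   0.02089  0.006964
  eq         0.1851     2.197     1.539    0.2836
  solve Keq expr → x = 0.006964; check Q = 59.22
Then add 0.8699 M of E.
Step 3:
                  L         E         A         G
  init       0.1851     3.067     1.539    0.2836
  Δ         0.05602   -0.1681   -0.1681  -0.05602
  eq         0.2411     2.899     1.371    0.2276
  solve Keq expr → x = -0.05602; check Q = 59.22

x = -0.05602 M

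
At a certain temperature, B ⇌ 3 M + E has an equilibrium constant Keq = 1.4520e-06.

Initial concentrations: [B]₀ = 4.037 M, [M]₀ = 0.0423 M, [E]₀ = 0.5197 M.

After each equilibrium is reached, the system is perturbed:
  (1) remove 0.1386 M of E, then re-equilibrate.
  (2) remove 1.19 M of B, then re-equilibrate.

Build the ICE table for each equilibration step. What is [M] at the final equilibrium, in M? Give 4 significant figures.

Q₀ = 9.7435e-06 vs Keq = 1.4520e-06 ⇒ Q>K, reverse
Step 1:
                  B         M         E
  Initial     4.037    0.0423    0.5197
  Change   0.006589  -0.01977 -0.006589
  Equil       4.044   0.02253    0.5131
  solve Keq expr → x = -0.006589; check Q = 1.4520e-06
Then remove 0.1386 M of E.
Step 2:
                  B         M         E
  Initial     4.044   0.02253    0.3745
  Change  -8.2455e-04  0.002474 8.2455e-04
  Equil       4.043   0.02501    0.3753
  solve Keq expr → x = 8.2455e-04; check Q = 1.4520e-06
Then remove 1.19 M of B.
Step 3:
                  B         M         E
  Initial     2.853   0.02501    0.3753
  Change  9.0779e-04 -0.002723 -9.0779e-04
  Equil       2.854   0.02228    0.3744
  solve Keq expr → x = -9.0779e-04; check Q = 1.4520e-06

[M]_eq = 0.02228 M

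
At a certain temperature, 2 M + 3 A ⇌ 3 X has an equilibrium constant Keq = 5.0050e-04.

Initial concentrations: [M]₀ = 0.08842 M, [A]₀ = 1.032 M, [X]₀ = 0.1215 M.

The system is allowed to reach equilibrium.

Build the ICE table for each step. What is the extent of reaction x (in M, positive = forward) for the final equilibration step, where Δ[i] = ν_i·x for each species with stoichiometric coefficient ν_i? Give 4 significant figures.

Q₀ = 0.2087 vs Keq = 5.0050e-04 ⇒ Q>K, reverse
Step 1:
                   M          A          X
  init       0.08842      1.032     0.1215
  Δ          0.06397    0.09595   -0.09595
  eq          0.1524      1.128    0.02555
  solve Keq expr → x = -0.03198; check Q = 5.0050e-04

x = -0.03198 M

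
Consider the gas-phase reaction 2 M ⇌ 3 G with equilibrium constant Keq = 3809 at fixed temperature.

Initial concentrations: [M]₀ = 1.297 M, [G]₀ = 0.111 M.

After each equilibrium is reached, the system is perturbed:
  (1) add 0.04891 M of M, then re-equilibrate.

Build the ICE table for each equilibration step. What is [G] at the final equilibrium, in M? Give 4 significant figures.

Q₀ = 8.1300e-04 vs Keq = 3809 ⇒ Q<K, forward
Step 1:
                    M           G
  I             1.297       0.111
  C            -1.252       1.877
  E           0.04543       1.988
  solve Keq expr → x = 0.6258; check Q = 3809
Then add 0.04891 M of M.
Step 2:
                    M           G
  I           0.09434       1.988
  C           -0.0465     0.06975
  E           0.04784       2.058
  solve Keq expr → x = 0.02325; check Q = 3809

[G]_eq = 2.058 M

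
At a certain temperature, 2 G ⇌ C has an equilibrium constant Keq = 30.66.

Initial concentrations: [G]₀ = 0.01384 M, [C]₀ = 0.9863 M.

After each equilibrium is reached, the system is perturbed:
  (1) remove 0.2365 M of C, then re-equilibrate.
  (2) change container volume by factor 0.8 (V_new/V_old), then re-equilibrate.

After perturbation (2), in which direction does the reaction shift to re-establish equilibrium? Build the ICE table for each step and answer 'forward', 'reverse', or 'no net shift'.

Q₀ = 5149 vs Keq = 30.66 ⇒ Q>K, reverse
Step 1:
                  G         C
  Initial   0.01384    0.9863
  Change     0.1582  -0.07909
  Equil       0.172    0.9072
  solve Keq expr → x = -0.07909; check Q = 30.66
Then remove 0.2365 M of C.
Step 2:
                  G         C
  Initial     0.172    0.6707
  Change   -0.02286   0.01143
  Equil      0.1492    0.6821
  solve Keq expr → x = 0.01143; check Q = 30.66
Then change container volume by factor 0.8 (V_new/V_old).
Step 3:
                  G         C
  Initial    0.1864    0.8527
  Change   -0.01877  0.009384
  Equil      0.1677    0.8621
  solve Keq expr → x = 0.009384; check Q = 30.66

Direction: forward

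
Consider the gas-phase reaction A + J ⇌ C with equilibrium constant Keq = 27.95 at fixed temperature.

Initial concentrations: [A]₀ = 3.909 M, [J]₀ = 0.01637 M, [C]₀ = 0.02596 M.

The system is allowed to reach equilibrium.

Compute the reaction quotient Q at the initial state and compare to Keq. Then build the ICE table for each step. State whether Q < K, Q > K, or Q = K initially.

Q₀ = 0.4057; Q < K (proceeds forward)

Q₀ = 0.4057 vs Keq = 27.95 ⇒ Q<K, forward
Step 1:
                   A          J          C
  I            3.909    0.01637    0.02596
  C         -0.01598   -0.01598    0.01598
  E            3.893 3.8548e-04    0.04194
  solve Keq expr → x = 0.01598; check Q = 27.95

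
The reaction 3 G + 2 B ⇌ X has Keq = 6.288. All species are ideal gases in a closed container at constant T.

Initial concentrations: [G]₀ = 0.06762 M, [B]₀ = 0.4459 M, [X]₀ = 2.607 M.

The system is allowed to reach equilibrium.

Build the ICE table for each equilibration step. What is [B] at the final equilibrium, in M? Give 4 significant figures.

[B]_eq = 0.9128 M

Q₀ = 4.2407e+04 vs Keq = 6.288 ⇒ Q>K, reverse
Step 1:
                   G          B          X
  I          0.06762     0.4459      2.607
  C           0.7004     0.4669    -0.2335
  E            0.768     0.9128      2.374
  solve Keq expr → x = -0.2335; check Q = 6.288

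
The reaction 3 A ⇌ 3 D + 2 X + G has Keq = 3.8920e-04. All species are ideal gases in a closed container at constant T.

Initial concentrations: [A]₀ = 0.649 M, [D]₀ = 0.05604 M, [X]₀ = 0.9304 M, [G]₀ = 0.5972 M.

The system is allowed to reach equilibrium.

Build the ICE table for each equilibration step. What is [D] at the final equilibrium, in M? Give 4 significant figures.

Q₀ = 3.3283e-04 vs Keq = 3.8920e-04 ⇒ Q<K, forward
Step 1:
                   A          D          X          G
  Initial      0.649    0.05604     0.9304     0.5972
  Change   -0.002655   0.002655    0.00177 8.8513e-04
  Equil       0.6463     0.0587     0.9322     0.5981
  solve Keq expr → x = 8.8513e-04; check Q = 3.8920e-04

[D]_eq = 0.0587 M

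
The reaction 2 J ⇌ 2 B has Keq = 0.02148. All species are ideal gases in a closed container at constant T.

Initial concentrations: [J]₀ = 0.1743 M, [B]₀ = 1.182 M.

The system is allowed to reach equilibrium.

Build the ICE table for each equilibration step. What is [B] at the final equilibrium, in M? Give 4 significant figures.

Q₀ = 45.99 vs Keq = 0.02148 ⇒ Q>K, reverse
Step 1:
                   J          B
  Initial     0.1743      1.182
  Change       1.009     -1.009
  Equil        1.183     0.1734
  solve Keq expr → x = -0.5043; check Q = 0.02148

[B]_eq = 0.1734 M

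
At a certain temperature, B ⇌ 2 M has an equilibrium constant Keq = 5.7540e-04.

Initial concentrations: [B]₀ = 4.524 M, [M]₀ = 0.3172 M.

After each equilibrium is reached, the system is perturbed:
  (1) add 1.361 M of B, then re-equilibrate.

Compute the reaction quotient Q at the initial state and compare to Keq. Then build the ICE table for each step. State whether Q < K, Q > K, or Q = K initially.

Q₀ = 0.02224; Q > K (proceeds reverse)

Q₀ = 0.02224 vs Keq = 5.7540e-04 ⇒ Q>K, reverse
Step 1:
                  B         M
  I           4.524    0.3172
  C          0.1327   -0.2654
  E           4.657   0.05176
  solve Keq expr → x = -0.1327; check Q = 5.7540e-04
Then add 1.361 M of B.
Step 2:
                  B         M
  I           6.018   0.05176
  C       -0.003531  0.007063
  E           6.014   0.05883
  solve Keq expr → x = 0.003531; check Q = 5.7540e-04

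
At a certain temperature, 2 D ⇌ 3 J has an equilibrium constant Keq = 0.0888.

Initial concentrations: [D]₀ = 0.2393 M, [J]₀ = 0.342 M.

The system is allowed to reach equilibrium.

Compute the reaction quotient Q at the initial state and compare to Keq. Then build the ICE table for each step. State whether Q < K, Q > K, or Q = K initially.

Q₀ = 0.6985; Q > K (proceeds reverse)

Q₀ = 0.6985 vs Keq = 0.0888 ⇒ Q>K, reverse
Step 1:
                  D         J
  init       0.2393     0.342
  Δ         0.08702   -0.1305
  eq         0.3263    0.2115
  solve Keq expr → x = -0.04351; check Q = 0.0888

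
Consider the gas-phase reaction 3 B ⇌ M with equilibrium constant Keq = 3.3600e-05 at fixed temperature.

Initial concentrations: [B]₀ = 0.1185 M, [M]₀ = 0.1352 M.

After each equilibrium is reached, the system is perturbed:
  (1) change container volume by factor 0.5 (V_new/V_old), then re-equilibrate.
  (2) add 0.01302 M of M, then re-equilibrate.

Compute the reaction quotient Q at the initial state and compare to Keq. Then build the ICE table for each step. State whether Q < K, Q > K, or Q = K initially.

Q₀ = 81.25 vs Keq = 3.3600e-05 ⇒ Q>K, reverse
Step 1:
                  B         M
  init       0.1185    0.1352
  Δ          0.4056   -0.1352
  eq         0.5241 4.8367e-06
  solve Keq expr → x = -0.1352; check Q = 3.3600e-05
Then change container volume by factor 0.5 (V_new/V_old).
Step 2:
                  B         M
  init        1.048 9.6733e-06
  Δ       -8.7031e-05 2.9010e-05
  eq          1.048 3.8684e-05
  solve Keq expr → x = 2.9010e-05; check Q = 3.3600e-05
Then add 0.01302 M of M.
Step 3:
                  B         M
  init        1.048   0.01306
  Δ         0.03905  -0.01302
  eq          1.087 4.3170e-05
  solve Keq expr → x = -0.01302; check Q = 3.3600e-05

Q₀ = 81.25; Q > K (proceeds reverse)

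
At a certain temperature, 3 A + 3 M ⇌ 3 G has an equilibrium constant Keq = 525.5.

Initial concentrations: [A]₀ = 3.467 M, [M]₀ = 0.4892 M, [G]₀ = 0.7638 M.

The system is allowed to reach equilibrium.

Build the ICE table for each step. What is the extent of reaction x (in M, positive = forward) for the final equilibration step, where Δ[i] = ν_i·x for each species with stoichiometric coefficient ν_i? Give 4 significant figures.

x = 0.1466 M

Q₀ = 0.09133 vs Keq = 525.5 ⇒ Q<K, forward
Step 1:
                   A          M          G
  Initial      3.467     0.4892     0.7638
  Change     -0.4399    -0.4399     0.4399
  Equil        3.027    0.04928      1.204
  solve Keq expr → x = 0.1466; check Q = 525.5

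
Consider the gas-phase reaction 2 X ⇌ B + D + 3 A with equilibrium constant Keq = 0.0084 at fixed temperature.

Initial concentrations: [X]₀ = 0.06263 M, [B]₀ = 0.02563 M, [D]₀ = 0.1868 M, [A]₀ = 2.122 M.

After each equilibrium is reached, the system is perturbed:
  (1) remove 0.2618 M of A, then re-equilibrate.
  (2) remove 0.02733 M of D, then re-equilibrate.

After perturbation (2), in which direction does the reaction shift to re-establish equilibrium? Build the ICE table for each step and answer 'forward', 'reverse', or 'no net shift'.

Direction: forward

Q₀ = 11.66 vs Keq = 0.0084 ⇒ Q>K, reverse
Step 1:
                    X           B           D           A
  init        0.06263     0.02563      0.1868       2.122
  Δ            0.0511    -0.02555    -0.02555    -0.07665
  eq           0.1137  7.8750e-05      0.1612       2.045
  solve Keq expr → x = -0.02555; check Q = 0.0084
Then remove 0.2618 M of A.
Step 2:
                    X           B           D           A
  init         0.1137  7.8750e-05      0.1612       1.784
  Δ       -7.9597e-05  3.9798e-05  3.9798e-05  1.1940e-04
  eq           0.1137  1.1855e-04      0.1613       1.784
  solve Keq expr → x = 3.9798e-05; check Q = 0.0084
Then remove 0.02733 M of D.
Step 3:
                    X           B           D           A
  init         0.1137  1.1855e-04       0.134       1.784
  Δ       -4.8045e-05  2.4023e-05  2.4023e-05  7.2068e-05
  eq           0.1136  1.4257e-04       0.134       1.784
  solve Keq expr → x = 2.4023e-05; check Q = 0.0084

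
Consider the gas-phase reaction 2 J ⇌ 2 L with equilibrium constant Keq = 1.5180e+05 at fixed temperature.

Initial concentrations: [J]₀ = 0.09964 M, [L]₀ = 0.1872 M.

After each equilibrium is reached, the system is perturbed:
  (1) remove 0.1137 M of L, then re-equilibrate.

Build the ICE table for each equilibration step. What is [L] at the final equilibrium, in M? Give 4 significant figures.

Q₀ = 3.53 vs Keq = 1.5180e+05 ⇒ Q<K, forward
Step 1:
                    J           L
  init        0.09964      0.1872
  Δ          -0.09891     0.09891
  eq       7.3433e-04      0.2861
  solve Keq expr → x = 0.04945; check Q = 1.5180e+05
Then remove 0.1137 M of L.
Step 2:
                    J           L
  init     7.3433e-04      0.1724
  Δ       -2.9108e-04  2.9108e-04
  eq       4.4325e-04      0.1727
  solve Keq expr → x = 1.4554e-04; check Q = 1.5180e+05

[L]_eq = 0.1727 M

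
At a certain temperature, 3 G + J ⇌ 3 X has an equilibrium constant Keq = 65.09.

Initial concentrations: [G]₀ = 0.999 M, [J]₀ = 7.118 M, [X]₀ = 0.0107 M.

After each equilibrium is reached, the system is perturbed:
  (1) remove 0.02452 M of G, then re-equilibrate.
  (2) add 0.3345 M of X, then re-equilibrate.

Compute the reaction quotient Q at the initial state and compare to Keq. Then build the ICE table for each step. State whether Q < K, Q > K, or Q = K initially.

Q₀ = 1.7262e-07; Q < K (proceeds forward)

Q₀ = 1.7262e-07 vs Keq = 65.09 ⇒ Q<K, forward
Step 1:
                   G          J          X
  Initial      0.999      7.118     0.0107
  Change      -0.882     -0.294      0.882
  Equil        0.117      6.824     0.8927
  solve Keq expr → x = 0.294; check Q = 65.09
Then remove 0.02452 M of G.
Step 2:
                   G          J          X
  Initial    0.09248      6.824     0.8927
  Change     0.02164   0.007214   -0.02164
  Equil       0.1141      6.831     0.8711
  solve Keq expr → x = -0.007214; check Q = 65.09
Then add 0.3345 M of X.
Step 3:
                   G          J          X
  Initial     0.1141      6.831      1.206
  Change     0.03866    0.01289   -0.03866
  Equil       0.1528      6.844      1.167
  solve Keq expr → x = -0.01289; check Q = 65.09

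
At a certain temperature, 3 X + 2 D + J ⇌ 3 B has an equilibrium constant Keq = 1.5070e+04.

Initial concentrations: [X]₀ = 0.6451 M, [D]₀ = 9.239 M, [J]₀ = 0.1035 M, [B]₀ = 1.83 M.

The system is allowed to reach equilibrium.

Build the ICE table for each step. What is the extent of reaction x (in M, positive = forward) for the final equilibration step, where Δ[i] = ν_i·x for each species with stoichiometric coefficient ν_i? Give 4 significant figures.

Q₀ = 2.584 vs Keq = 1.5070e+04 ⇒ Q<K, forward
Step 1:
                   X          D          J          B
  I           0.6451      9.239     0.1035       1.83
  C          -0.3099    -0.2066    -0.1033     0.3099
  E           0.3352      9.032 2.1154e-04       2.14
  solve Keq expr → x = 0.1033; check Q = 1.5070e+04

x = 0.1033 M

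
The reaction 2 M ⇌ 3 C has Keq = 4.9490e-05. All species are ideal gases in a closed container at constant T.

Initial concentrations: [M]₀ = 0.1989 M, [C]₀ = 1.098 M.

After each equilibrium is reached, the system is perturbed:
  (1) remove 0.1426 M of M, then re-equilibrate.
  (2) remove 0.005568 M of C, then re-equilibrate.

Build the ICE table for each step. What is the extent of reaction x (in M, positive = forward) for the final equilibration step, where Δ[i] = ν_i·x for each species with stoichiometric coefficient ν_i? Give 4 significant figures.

x = 0.001823 M

Q₀ = 33.46 vs Keq = 4.9490e-05 ⇒ Q>K, reverse
Step 1:
                    M           C
  I            0.1989       1.098
  C             0.709      -1.064
  E            0.9079     0.03443
  solve Keq expr → x = -0.3545; check Q = 4.9490e-05
Then remove 0.1426 M of M.
Step 2:
                    M           C
  I            0.7653     0.03443
  C          0.002427   -0.003641
  E            0.7678     0.03078
  solve Keq expr → x = -0.001214; check Q = 4.9490e-05
Then remove 0.005568 M of C.
Step 3:
                    M           C
  I            0.7678     0.02522
  C         -0.003647     0.00547
  E            0.7641     0.03069
  solve Keq expr → x = 0.001823; check Q = 4.9490e-05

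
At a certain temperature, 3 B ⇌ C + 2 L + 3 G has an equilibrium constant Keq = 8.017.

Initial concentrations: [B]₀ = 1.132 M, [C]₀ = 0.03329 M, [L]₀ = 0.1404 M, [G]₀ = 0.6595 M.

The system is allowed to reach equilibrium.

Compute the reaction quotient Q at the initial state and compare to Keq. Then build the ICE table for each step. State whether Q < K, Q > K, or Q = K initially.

Q₀ = 1.2976e-04 vs Keq = 8.017 ⇒ Q<K, forward
Step 1:
                   B          C          L          G
  Initial      1.132    0.03329     0.1404     0.6595
  Change     -0.7736     0.2579     0.5158     0.7736
  Equil       0.3584     0.2912     0.6562      1.433
  solve Keq expr → x = 0.2579; check Q = 8.017

Q₀ = 1.2976e-04; Q < K (proceeds forward)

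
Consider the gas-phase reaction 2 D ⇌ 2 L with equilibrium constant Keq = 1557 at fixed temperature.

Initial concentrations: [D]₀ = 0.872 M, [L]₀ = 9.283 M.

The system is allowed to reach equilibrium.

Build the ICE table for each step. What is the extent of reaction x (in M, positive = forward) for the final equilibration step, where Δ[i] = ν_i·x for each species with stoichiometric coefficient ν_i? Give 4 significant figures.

x = 0.3105 M

Q₀ = 113.3 vs Keq = 1557 ⇒ Q<K, forward
Step 1:
                  D         L
  Initial     0.872     9.283
  Change     -0.621     0.621
  Equil       0.251     9.904
  solve Keq expr → x = 0.3105; check Q = 1557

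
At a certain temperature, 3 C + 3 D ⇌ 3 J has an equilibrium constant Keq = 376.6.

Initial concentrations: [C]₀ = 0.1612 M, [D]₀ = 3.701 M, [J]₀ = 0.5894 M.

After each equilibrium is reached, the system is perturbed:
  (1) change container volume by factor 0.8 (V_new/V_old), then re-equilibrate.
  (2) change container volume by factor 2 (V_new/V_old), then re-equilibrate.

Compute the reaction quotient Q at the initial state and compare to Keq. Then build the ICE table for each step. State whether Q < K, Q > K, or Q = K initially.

Q₀ = 0.9642 vs Keq = 376.6 ⇒ Q<K, forward
Step 1:
                    C           D           J
  init         0.1612       3.701      0.5894
  Δ           -0.1332     -0.1332      0.1332
  eq          0.02804       3.568      0.7226
  solve Keq expr → x = 0.04439; check Q = 376.6
Then change container volume by factor 0.8 (V_new/V_old).
Step 2:
                    C           D           J
  init        0.03505        4.46      0.9032
  Δ         -0.006758   -0.006758    0.006758
  eq           0.0283       4.453        0.91
  solve Keq expr → x = 0.002253; check Q = 376.6
Then change container volume by factor 2 (V_new/V_old).
Step 3:
                    C           D           J
  init        0.01415       2.227       0.455
  Δ           0.01317     0.01317    -0.01317
  eq          0.02732        2.24      0.4418
  solve Keq expr → x = -0.004389; check Q = 376.6

Q₀ = 0.9642; Q < K (proceeds forward)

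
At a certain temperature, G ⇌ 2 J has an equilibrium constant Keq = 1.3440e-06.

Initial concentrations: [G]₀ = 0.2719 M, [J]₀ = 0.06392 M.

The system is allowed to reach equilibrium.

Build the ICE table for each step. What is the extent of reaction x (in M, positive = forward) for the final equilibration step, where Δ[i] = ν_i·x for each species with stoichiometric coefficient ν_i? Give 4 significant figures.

Q₀ = 0.01503 vs Keq = 1.3440e-06 ⇒ Q>K, reverse
Step 1:
                  G         J
  Initial    0.2719   0.06392
  Change    0.03164  -0.06328
  Equil      0.3035 6.3872e-04
  solve Keq expr → x = -0.03164; check Q = 1.3440e-06

x = -0.03164 M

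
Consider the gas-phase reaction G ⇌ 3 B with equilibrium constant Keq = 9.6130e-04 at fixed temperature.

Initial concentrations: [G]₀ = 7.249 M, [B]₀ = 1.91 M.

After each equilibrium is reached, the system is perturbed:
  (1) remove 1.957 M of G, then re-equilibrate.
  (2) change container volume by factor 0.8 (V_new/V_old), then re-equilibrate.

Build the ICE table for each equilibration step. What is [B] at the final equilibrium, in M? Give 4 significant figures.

Q₀ = 0.9612 vs Keq = 9.6130e-04 ⇒ Q>K, reverse
Step 1:
                   G          B
  Initial      7.249       1.91
  Change      0.5714     -1.714
  Equil         7.82     0.1959
  solve Keq expr → x = -0.5714; check Q = 9.6130e-04
Then remove 1.957 M of G.
Step 2:
                   G          B
  Initial      5.863     0.1959
  Change    0.005957   -0.01787
  Equil        5.869      0.178
  solve Keq expr → x = -0.005957; check Q = 9.6130e-04
Then change container volume by factor 0.8 (V_new/V_old).
Step 3:
                   G          B
  Initial      7.337     0.2225
  Change     0.01022   -0.03067
  Equil        7.347     0.1919
  solve Keq expr → x = -0.01022; check Q = 9.6130e-04

[B]_eq = 0.1919 M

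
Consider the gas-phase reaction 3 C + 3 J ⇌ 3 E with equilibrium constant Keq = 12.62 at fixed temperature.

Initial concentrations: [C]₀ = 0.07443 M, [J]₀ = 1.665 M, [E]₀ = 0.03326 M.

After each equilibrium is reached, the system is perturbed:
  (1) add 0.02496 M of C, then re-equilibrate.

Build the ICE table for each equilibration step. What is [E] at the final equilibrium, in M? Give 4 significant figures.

Q₀ = 0.01933 vs Keq = 12.62 ⇒ Q<K, forward
Step 1:
                   C          J          E
  init       0.07443      1.665    0.03326
  Δ         -0.05179   -0.05179    0.05179
  eq         0.02264      1.613    0.08505
  solve Keq expr → x = 0.01726; check Q = 12.62
Then add 0.02496 M of C.
Step 2:
                   C          J          E
  init        0.0476      1.613    0.08505
  Δ         -0.01944   -0.01944    0.01944
  eq         0.02816      1.594     0.1045
  solve Keq expr → x = 0.006481; check Q = 12.62

[E]_eq = 0.1045 M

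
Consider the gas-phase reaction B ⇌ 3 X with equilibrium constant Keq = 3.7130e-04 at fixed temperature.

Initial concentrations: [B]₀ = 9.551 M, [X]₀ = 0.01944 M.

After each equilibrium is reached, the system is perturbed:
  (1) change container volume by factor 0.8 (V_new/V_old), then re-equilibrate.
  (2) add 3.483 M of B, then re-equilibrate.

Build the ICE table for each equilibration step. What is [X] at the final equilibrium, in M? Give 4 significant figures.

[X]_eq = 0.1787 M

Q₀ = 7.6920e-07 vs Keq = 3.7130e-04 ⇒ Q<K, forward
Step 1:
                    B           X
  Initial       9.551     0.01944
  Change     -0.04427      0.1328
  Equil         9.507      0.1523
  solve Keq expr → x = 0.04427; check Q = 3.7130e-04
Then change container volume by factor 0.8 (V_new/V_old).
Step 2:
                    B           X
  Initial       11.88      0.1903
  Change     0.008756    -0.02627
  Equil         11.89      0.1641
  solve Keq expr → x = -0.008756; check Q = 3.7130e-04
Then add 3.483 M of B.
Step 3:
                    B           X
  Initial       15.38      0.1641
  Change    -0.004882     0.01465
  Equil         15.37      0.1787
  solve Keq expr → x = 0.004882; check Q = 3.7130e-04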